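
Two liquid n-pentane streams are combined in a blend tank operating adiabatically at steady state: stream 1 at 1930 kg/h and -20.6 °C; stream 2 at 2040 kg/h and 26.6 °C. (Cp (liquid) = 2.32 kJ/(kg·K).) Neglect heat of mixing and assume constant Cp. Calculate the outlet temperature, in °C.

Adiabatic, steady state ⇒ Σ ṁᵢCp,ᵢ(T_out − Tᵢ) = 0
T_out = Σ ṁᵢCp,ᵢTᵢ / Σ ṁᵢCp,ᵢ
      = 33654 / 9210.4 = 3.6539 °C

T_out = 3.65 °C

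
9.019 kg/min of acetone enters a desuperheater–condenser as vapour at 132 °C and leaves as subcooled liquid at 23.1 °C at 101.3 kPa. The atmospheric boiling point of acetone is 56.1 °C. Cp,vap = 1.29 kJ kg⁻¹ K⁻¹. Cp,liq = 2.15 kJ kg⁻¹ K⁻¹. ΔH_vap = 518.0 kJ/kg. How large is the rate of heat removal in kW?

Q_c = 103 kW

vapour 132→56.1 °C: -97.911 kJ/kg
condensation at 56.1 °C: -518 kJ/kg
liquid 56.1→23.1 °C: -70.95 kJ/kg
Δh = -97.911 + -518 + -70.95 = -686.86 kJ/kg
Q = ṁ·Δh = 9.019 kg/min × -686.86 kJ/kg = -6194.8 kJ/min
|Q| = 103.25 kW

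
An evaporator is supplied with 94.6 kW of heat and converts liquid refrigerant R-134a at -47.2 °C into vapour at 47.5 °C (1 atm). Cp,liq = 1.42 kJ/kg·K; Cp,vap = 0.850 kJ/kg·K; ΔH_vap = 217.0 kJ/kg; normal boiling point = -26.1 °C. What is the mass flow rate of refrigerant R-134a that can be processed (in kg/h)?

ṁ = 1100 kg/h

Δh = 1.42×(-26.1−-47.2) + 217.0 + 0.850×(47.5−-26.1) = 309.52 kJ/kg
Q = 94.6 kW = 94.6 kJ/s = 340560 kJ/h
ṁ = Q/Δh = 340560 / 309.52 = 1100.3 kg/h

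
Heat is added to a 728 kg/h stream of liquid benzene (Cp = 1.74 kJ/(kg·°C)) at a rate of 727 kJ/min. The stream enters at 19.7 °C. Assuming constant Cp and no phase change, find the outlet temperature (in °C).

T_out = 54.1 °C

Q = 727 kJ/min = 43620 kJ/h
ΔT = Q/(ṁ·Cp) = 43620/(728×1.74) = 34.435 K
T_out = 19.7 + 34.435 = 54.135 °C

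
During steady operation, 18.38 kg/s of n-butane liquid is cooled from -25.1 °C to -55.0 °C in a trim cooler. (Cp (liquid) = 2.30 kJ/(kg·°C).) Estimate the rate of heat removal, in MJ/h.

Q = ṁ·Cp·ΔT = 18.38 × 2.30 × (-55.0 − -25.1) = -1264 kJ/s
Cooling duty = 4550.4 MJ/h

Q_c = 4550 MJ/h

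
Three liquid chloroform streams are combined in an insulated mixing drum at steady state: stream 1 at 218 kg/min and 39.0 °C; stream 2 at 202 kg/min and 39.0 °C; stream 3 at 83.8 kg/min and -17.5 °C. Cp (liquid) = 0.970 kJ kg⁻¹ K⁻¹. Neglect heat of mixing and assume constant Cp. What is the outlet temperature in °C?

T_out = 29.6 °C

Adiabatic, steady state ⇒ Σ ṁᵢCp,ᵢ(T_out − Tᵢ) = 0
T_out = Σ ṁᵢCp,ᵢTᵢ / Σ ṁᵢCp,ᵢ
      = 14466 / 488.69 = 29.602 °C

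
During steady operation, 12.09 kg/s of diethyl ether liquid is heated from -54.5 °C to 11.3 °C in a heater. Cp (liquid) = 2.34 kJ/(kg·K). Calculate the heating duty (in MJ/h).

Q = 6700 MJ/h

Q = ṁ·Cp·ΔT = 12.09 × 2.34 × (11.3 − -54.5) = 1861.5 kJ/s
Heating duty = 6701.5 MJ/h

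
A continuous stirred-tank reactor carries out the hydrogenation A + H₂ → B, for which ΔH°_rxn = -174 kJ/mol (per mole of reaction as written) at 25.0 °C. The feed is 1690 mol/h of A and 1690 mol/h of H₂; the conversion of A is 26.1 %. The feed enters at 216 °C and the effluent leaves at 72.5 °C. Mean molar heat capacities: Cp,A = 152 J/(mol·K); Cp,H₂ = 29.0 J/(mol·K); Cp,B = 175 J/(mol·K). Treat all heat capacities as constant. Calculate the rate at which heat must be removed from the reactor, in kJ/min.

Q_out = 2010 kJ/min

Extent of reaction ξ = 0.261 × 1690 = 441.09 mol/h
Reaction term: ξ·ΔH°_rxn = 441.09 × -174 = -76750 kJ/h
Sensible, feed 216→25 °C: -58425 kJ/h
Outlet flows (mol/h): A 1248.9, H₂ 1248.9, B 441.09
Sensible, products 25→72.5 °C: 14404 kJ/h
Q = ΔH = -120770 kJ/h = -33.547 kW
Heat removed = 2012.8 kJ/min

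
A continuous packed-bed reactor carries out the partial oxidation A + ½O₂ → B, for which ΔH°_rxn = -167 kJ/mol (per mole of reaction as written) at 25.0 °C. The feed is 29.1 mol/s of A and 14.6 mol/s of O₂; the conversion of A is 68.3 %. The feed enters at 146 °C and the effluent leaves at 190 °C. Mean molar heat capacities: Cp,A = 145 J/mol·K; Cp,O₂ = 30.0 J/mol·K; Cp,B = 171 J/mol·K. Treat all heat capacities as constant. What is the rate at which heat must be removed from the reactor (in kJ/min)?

Extent of reaction ξ = 0.683 × 29.1 = 19.875 mol/s
Reaction term: ξ·ΔH°_rxn = 19.875 × -167 = -3319.2 kJ/s
Sensible, feed 146→25 °C: -563.56 kJ/s
Outlet flows (mol/s): A 9.2247, O₂ 4.6623, B 19.875
Sensible, products 25→190 °C: 804.56 kJ/s
Q = ΔH = -3078.2 kJ/s = -3078.2 kW
Heat removed = 184690 kJ/min

Q_out = 185000 kJ/min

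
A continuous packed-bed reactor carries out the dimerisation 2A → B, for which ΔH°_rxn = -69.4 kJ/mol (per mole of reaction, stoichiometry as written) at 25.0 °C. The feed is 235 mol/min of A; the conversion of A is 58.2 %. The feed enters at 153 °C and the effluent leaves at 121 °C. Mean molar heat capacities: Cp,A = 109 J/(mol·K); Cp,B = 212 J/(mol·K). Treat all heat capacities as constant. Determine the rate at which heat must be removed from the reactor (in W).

Q_out = 93400 W

Extent of reaction ξ = 0.582 × 235 / 2 = 68.385 mol/min
Reaction term: ξ·ΔH°_rxn = 68.385 × -69.4 = -4745.9 kJ/min
Sensible, feed 153→25 °C: -3278.7 kJ/min
Outlet flows (mol/min): A 98.23, B 68.385
Sensible, products 25→121 °C: 2419.7 kJ/min
Q = ΔH = -5605 kJ/min = -93.416 kW
Heat removed = 93416 W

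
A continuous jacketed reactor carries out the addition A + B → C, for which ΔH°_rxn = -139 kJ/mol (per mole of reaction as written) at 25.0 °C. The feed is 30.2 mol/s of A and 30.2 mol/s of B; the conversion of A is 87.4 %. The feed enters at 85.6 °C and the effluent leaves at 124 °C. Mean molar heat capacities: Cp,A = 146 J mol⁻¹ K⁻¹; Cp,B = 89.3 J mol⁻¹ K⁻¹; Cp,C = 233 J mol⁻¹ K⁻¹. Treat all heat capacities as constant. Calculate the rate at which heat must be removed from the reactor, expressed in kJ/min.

Extent of reaction ξ = 0.874 × 30.2 = 26.395 mol/s
Reaction term: ξ·ΔH°_rxn = 26.395 × -139 = -3668.9 kJ/s
Sensible, feed 85.6→25 °C: -430.63 kJ/s
Outlet flows (mol/s): A 3.8052, B 3.8052, C 26.395
Sensible, products 25→124 °C: 697.49 kJ/s
Q = ΔH = -3402 kJ/s = -3402 kW
Heat removed = 204120 kJ/min

Q_out = 204000 kJ/min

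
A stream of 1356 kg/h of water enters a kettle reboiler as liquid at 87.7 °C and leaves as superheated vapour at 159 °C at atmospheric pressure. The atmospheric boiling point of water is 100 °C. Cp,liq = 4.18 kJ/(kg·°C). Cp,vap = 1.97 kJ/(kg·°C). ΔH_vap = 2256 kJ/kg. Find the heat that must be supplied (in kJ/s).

Q = 913 kJ/s

liquid 87.7→100 °C: 51.414 kJ/kg
vaporisation at 100 °C: 2256 kJ/kg
vapour 100→159 °C: 116.23 kJ/kg
Δh = 51.414 + 2256 + 116.23 = 2423.6 kJ/kg
Q = ṁ·Δh = 1356 kg/h × 2423.6 kJ/kg = 3.2865e+06 kJ/h
|Q| = 912.91 kW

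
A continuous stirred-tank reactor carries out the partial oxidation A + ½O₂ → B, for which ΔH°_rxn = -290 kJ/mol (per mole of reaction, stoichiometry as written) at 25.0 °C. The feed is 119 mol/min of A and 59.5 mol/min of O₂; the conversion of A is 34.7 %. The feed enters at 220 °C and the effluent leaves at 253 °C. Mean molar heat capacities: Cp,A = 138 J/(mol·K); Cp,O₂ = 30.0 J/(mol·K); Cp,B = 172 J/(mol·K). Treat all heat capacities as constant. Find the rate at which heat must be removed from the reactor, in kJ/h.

Extent of reaction ξ = 0.347 × 119 = 41.293 mol/min
Reaction term: ξ·ΔH°_rxn = 41.293 × -290 = -11975 kJ/min
Sensible, feed 220→25 °C: -3550.4 kJ/min
Outlet flows (mol/min): A 77.707, O₂ 38.853, B 41.293
Sensible, products 25→253 °C: 4330.1 kJ/min
Q = ΔH = -11195 kJ/min = -186.59 kW
Heat removed = 671720 kJ/h

Q_out = 672000 kJ/h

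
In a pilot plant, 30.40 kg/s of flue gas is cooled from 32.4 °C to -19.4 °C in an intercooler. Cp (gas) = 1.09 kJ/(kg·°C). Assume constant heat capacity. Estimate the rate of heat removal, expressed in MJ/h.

Q = ṁ·Cp·ΔT = 30.40 × 1.09 × (-19.4 − 32.4) = -1716.4 kJ/s
Cooling duty = 6179.2 MJ/h

Q_c = 6180 MJ/h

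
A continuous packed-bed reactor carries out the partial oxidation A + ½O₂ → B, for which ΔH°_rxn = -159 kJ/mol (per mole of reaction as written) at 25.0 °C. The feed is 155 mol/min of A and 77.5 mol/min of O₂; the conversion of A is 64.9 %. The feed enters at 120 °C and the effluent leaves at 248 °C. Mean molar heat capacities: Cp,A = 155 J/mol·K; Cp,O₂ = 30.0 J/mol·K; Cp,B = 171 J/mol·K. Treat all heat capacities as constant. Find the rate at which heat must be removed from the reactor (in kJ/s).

Extent of reaction ξ = 0.649 × 155 = 100.59 mol/min
Reaction term: ξ·ΔH°_rxn = 100.59 × -159 = -15995 kJ/min
Sensible, feed 120→25 °C: -2503.2 kJ/min
Outlet flows (mol/min): A 54.405, O₂ 27.203, B 100.59
Sensible, products 25→248 °C: 5898.5 kJ/min
Q = ΔH = -12599 kJ/min = -209.99 kW
Heat removed = 209.99 kJ/s

Q_out = 210 kJ/s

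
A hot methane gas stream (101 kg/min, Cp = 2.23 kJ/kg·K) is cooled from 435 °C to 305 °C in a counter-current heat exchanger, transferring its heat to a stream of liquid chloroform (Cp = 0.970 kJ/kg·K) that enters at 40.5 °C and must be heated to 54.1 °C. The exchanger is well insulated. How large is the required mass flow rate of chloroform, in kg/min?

ṁ_c = 2220 kg/min

Heat released by hot stream: Q = 101 × 2.23 × (435 − 305) = 29280 kJ/min
Energy balance on cold side (adiabatic exchanger): Q = ṁ_c·Cp_c·(T_c,out − T_c,in)
ṁ_c = 29280 / [0.970 × (54.1 − 40.5)] = 2219.5 kg/min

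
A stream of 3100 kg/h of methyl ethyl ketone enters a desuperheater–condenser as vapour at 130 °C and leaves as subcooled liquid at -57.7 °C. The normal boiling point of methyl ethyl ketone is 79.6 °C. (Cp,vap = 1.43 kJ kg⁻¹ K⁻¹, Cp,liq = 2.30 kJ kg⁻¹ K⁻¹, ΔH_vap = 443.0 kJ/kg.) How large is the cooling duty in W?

Q_c = 715000 W

vapour 130→79.6 °C: -72.072 kJ/kg
condensation at 79.6 °C: -443 kJ/kg
liquid 79.6→-57.7 °C: -315.79 kJ/kg
Δh = -72.072 + -443 + -315.79 = -830.86 kJ/kg
Q = ṁ·Δh = 3100 kg/h × -830.86 kJ/kg = -2.5757e+06 kJ/h
|Q| = 715.46 kW = 715460 W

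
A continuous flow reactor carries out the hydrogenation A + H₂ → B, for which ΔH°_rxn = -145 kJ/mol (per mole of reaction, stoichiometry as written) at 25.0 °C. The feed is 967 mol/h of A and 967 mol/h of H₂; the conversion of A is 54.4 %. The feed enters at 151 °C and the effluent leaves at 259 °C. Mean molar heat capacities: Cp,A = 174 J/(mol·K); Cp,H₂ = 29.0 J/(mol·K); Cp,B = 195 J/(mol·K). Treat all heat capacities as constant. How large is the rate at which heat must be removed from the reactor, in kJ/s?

Q_out = 15.6 kJ/s

Extent of reaction ξ = 0.544 × 967 = 526.05 mol/h
Reaction term: ξ·ΔH°_rxn = 526.05 × -145 = -76277 kJ/h
Sensible, feed 151→25 °C: -24734 kJ/h
Outlet flows (mol/h): A 440.95, H₂ 440.95, B 526.05
Sensible, products 25→259 °C: 44950 kJ/h
Q = ΔH = -56061 kJ/h = -15.573 kW
Heat removed = 15.573 kJ/s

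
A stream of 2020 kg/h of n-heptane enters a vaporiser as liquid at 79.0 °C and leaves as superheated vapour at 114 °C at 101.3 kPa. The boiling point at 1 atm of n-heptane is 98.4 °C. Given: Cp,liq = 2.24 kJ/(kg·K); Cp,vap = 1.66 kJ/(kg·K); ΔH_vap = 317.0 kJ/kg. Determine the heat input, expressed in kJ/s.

liquid 79.0→98.4 °C: 43.456 kJ/kg
vaporisation at 98.4 °C: 317 kJ/kg
vapour 98.4→114 °C: 25.896 kJ/kg
Δh = 43.456 + 317 + 25.896 = 386.35 kJ/kg
Q = ṁ·Δh = 2020 kg/h × 386.35 kJ/kg = 780430 kJ/h
|Q| = 216.79 kW

Q = 217 kJ/s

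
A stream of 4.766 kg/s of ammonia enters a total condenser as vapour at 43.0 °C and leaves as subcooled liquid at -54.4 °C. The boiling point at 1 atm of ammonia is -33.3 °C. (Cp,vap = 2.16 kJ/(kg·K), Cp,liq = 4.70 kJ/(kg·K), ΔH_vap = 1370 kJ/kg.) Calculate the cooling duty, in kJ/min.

vapour 43.0→-33.3 °C: -164.81 kJ/kg
condensation at -33.3 °C: -1370 kJ/kg
liquid -33.3→-54.4 °C: -99.17 kJ/kg
Δh = -164.81 + -1370 + -99.17 = -1634 kJ/kg
Q = ṁ·Δh = 4.766 kg/s × -1634 kJ/kg = -7787.5 kJ/s
|Q| = 7787.5 kW = 467250 kJ/min

Q_c = 467000 kJ/min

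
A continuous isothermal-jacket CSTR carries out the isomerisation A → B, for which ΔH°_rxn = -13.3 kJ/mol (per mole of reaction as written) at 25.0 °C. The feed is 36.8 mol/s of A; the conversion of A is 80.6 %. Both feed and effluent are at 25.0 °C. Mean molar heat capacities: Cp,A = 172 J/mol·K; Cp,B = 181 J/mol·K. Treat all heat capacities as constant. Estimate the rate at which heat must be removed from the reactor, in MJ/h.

Extent of reaction ξ = 0.806 × 36.8 = 29.661 mol/s
Reaction term: ξ·ΔH°_rxn = 29.661 × -13.3 = -394.49 kJ/s
Q = ΔH = -394.49 kJ/s = -394.49 kW
Heat removed = 1420.2 MJ/h

Q_out = 1420 MJ/h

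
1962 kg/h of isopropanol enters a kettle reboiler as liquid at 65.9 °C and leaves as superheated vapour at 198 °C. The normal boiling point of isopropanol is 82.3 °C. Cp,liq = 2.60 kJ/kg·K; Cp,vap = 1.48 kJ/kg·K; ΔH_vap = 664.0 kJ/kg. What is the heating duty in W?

liquid 65.9→82.3 °C: 42.64 kJ/kg
vaporisation at 82.3 °C: 664 kJ/kg
vapour 82.3→198 °C: 171.24 kJ/kg
Δh = 42.64 + 664 + 171.24 = 877.88 kJ/kg
Q = ṁ·Δh = 1962 kg/h × 877.88 kJ/kg = 1.7224e+06 kJ/h
|Q| = 478.44 kW = 478440 W

Q = 478000 W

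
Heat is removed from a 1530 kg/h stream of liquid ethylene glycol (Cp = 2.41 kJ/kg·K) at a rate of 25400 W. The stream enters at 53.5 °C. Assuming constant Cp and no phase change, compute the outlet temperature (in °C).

Q = 25400 W = 91440 kJ/h
ΔT = Q/(ṁ·Cp) = 91440/(1530×2.41) = 24.799 K
T_out = 53.5 − 24.799 = 28.701 °C

T_out = 28.7 °C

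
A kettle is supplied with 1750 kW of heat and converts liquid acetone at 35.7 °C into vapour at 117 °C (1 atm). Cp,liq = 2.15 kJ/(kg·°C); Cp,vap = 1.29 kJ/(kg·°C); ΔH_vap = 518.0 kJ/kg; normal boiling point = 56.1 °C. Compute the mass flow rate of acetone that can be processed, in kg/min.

ṁ = 164 kg/min

Δh = 2.15×(56.1−35.7) + 518.0 + 1.29×(117−56.1) = 640.42 kJ/kg
Q = 1750 kW = 1750 kJ/s = 105000 kJ/min
ṁ = Q/Δh = 105000 / 640.42 = 163.95 kg/min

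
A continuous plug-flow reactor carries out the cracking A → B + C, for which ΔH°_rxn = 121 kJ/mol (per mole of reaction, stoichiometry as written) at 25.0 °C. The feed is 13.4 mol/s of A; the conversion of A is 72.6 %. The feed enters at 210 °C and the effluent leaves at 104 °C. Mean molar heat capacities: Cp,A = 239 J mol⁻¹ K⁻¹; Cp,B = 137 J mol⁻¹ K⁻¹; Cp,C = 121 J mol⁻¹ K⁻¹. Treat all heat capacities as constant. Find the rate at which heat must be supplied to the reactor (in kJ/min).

Extent of reaction ξ = 0.726 × 13.4 = 9.7284 mol/s
Reaction term: ξ·ΔH°_rxn = 9.7284 × 121 = 1177.1 kJ/s
Sensible, feed 210→25 °C: -592.48 kJ/s
Outlet flows (mol/s): A 3.6716, B 9.7284, C 9.7284
Sensible, products 25→104 °C: 267.61 kJ/s
Q = ΔH = 852.26 kJ/s = 852.26 kW
Heat supplied = 51136 kJ/min

Q_in = 51100 kJ/min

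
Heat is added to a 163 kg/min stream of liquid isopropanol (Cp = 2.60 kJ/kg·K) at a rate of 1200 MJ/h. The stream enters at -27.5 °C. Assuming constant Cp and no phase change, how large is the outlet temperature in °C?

Q = 1200 MJ/h = 20000 kJ/min
ΔT = Q/(ṁ·Cp) = 20000/(163×2.60) = 47.192 K
T_out = -27.5 + 47.192 = 19.692 °C

T_out = 19.7 °C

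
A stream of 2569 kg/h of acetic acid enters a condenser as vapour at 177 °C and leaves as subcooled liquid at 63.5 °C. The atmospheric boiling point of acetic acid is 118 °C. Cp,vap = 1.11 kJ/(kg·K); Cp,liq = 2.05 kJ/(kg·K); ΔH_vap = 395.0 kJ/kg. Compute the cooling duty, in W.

vapour 177→118 °C: -65.49 kJ/kg
condensation at 118 °C: -395 kJ/kg
liquid 118→63.5 °C: -111.72 kJ/kg
Δh = -65.49 + -395 + -111.72 = -572.22 kJ/kg
Q = ṁ·Δh = 2569 kg/h × -572.22 kJ/kg = -1.47e+06 kJ/h
|Q| = 408.34 kW = 408340 W

Q_c = 408000 W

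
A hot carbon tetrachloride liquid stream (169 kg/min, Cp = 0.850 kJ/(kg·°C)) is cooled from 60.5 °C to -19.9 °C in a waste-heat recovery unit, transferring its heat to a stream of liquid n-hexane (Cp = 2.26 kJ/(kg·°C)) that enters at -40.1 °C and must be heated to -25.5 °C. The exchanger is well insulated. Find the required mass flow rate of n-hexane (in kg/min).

Heat released by hot stream: Q = 169 × 0.850 × (60.5 − -19.9) = 11549 kJ/min
Energy balance on cold side (adiabatic exchanger): Q = ṁ_c·Cp_c·(T_c,out − T_c,in)
ṁ_c = 11549 / [2.26 × (-25.5 − -40.1)] = 350.03 kg/min

ṁ_c = 350 kg/min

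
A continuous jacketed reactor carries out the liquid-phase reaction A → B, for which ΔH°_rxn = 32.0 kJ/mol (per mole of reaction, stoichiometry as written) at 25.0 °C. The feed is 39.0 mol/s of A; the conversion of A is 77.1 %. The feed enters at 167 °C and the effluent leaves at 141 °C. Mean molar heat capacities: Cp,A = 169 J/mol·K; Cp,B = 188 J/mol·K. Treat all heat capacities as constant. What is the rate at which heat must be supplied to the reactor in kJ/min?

Extent of reaction ξ = 0.771 × 39.0 = 30.069 mol/s
Reaction term: ξ·ΔH°_rxn = 30.069 × 32.0 = 962.21 kJ/s
Sensible, feed 167→25 °C: -935.92 kJ/s
Outlet flows (mol/s): A 8.931, B 30.069
Sensible, products 25→141 °C: 830.83 kJ/s
Q = ΔH = 857.11 kJ/s = 857.11 kW
Heat supplied = 51427 kJ/min

Q_in = 51400 kJ/min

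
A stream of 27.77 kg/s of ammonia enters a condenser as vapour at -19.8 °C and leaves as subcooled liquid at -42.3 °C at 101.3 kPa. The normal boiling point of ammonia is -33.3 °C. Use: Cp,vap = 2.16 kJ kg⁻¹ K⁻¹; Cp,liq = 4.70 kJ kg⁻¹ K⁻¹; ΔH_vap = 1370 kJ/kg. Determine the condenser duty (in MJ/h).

vapour -19.8→-33.3 °C: -29.16 kJ/kg
condensation at -33.3 °C: -1370 kJ/kg
liquid -33.3→-42.3 °C: -42.3 kJ/kg
Δh = -29.16 + -1370 + -42.3 = -1441.5 kJ/kg
Q = ṁ·Δh = 27.77 kg/s × -1441.5 kJ/kg = -40029 kJ/s
|Q| = 40029 kW = 144110 MJ/h

Q_c = 144000 MJ/h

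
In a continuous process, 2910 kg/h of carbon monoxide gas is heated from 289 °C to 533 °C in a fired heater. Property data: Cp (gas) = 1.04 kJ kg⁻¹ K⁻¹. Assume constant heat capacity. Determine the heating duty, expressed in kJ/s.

Q = 205 kJ/s

Q = ṁ·Cp·ΔT = 2910 × 1.04 × (533 − 289) = 738440 kJ/h
Converting: 738440 / 3600 s = 205.12 kW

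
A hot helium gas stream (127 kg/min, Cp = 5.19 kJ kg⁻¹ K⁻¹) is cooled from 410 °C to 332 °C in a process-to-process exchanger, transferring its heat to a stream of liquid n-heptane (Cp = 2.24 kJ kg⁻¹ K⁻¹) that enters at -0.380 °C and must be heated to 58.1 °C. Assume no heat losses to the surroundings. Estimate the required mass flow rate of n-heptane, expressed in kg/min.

ṁ_c = 392 kg/min

Heat released by hot stream: Q = 127 × 5.19 × (410 − 332) = 51412 kJ/min
Energy balance on cold side (adiabatic exchanger): Q = ṁ_c·Cp_c·(T_c,out − T_c,in)
ṁ_c = 51412 / [2.24 × (58.1 − -0.380)] = 392.47 kg/min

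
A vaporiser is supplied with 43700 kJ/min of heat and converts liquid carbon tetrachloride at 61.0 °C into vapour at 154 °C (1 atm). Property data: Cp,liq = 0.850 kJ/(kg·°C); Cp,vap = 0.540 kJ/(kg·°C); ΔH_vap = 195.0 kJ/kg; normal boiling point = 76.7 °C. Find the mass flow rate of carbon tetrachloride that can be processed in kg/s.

ṁ = 2.91 kg/s

Δh = 0.850×(76.7−61.0) + 195.0 + 0.540×(154−76.7) = 250.09 kJ/kg
Q = 43700 kJ/min = 728.33 kJ/s = 728.33 kJ/s
ṁ = Q/Δh = 728.33 / 250.09 = 2.9123 kg/s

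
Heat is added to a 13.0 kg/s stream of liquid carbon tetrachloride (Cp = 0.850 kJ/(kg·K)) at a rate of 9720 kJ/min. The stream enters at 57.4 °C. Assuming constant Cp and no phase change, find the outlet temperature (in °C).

T_out = 72.1 °C

Q = 9720 kJ/min = 162 kJ/s
ΔT = Q/(ṁ·Cp) = 162/(13.0×0.850) = 14.661 K
T_out = 57.4 + 14.661 = 72.061 °C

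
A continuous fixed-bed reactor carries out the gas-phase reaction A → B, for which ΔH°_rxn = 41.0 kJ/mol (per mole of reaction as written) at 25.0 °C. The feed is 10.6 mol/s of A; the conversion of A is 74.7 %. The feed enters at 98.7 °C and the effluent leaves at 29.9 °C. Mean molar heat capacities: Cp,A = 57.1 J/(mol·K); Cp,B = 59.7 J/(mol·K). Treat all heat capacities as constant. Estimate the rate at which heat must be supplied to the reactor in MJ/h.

Extent of reaction ξ = 0.747 × 10.6 = 7.9182 mol/s
Reaction term: ξ·ΔH°_rxn = 7.9182 × 41.0 = 324.65 kJ/s
Sensible, feed 98.7→25 °C: -44.608 kJ/s
Outlet flows (mol/s): A 2.6818, B 7.9182
Sensible, products 25→29.9 °C: 3.0667 kJ/s
Q = ΔH = 283.11 kJ/s = 283.11 kW
Heat supplied = 1019.2 MJ/h

Q_in = 1020 MJ/h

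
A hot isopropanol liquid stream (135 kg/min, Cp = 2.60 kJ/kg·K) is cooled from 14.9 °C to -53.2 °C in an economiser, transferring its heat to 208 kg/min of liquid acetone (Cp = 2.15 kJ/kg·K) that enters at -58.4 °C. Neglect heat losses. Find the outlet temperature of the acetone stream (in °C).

T_c,out = -4.95 °C

Heat released by hot stream: Q = 135 × 2.60 × (14.9 − -53.2) = 23903 kJ/min
Energy balance on cold side (adiabatic exchanger): Q = ṁ_c·Cp_c·(T_c,out − T_c,in)
T_c,out = -58.4 + 23903/(208 × 2.15) = -4.9494 °C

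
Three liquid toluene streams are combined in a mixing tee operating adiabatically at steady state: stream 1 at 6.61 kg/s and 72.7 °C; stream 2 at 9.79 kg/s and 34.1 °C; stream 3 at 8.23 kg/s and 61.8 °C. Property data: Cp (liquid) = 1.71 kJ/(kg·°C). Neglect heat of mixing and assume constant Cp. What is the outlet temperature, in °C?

Adiabatic, steady state ⇒ Σ ṁᵢCp,ᵢ(T_out − Tᵢ) = 0
T_out = Σ ṁᵢCp,ᵢTᵢ / Σ ṁᵢCp,ᵢ
      = 2262.3 / 42.117 = 53.715 °C

T_out = 53.7 °C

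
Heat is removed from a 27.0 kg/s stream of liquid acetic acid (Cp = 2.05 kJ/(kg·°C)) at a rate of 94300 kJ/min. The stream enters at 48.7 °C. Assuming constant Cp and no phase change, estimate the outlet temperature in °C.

Q = 94300 kJ/min = 1571.7 kJ/s
ΔT = Q/(ṁ·Cp) = 1571.7/(27.0×2.05) = 28.395 K
T_out = 48.7 − 28.395 = 20.305 °C

T_out = 20.3 °C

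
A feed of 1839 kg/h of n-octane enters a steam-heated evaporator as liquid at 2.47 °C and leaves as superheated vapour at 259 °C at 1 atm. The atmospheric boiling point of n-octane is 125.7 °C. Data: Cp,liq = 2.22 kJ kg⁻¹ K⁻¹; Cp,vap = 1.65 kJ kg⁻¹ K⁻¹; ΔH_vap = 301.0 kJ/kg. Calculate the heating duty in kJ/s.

liquid 2.47→125.7 °C: 273.57 kJ/kg
vaporisation at 125.7 °C: 301 kJ/kg
vapour 125.7→259 °C: 219.94 kJ/kg
Δh = 273.57 + 301 + 219.94 = 794.52 kJ/kg
Q = ṁ·Δh = 1839 kg/h × 794.52 kJ/kg = 1.4611e+06 kJ/h
|Q| = 405.87 kW

Q = 406 kJ/s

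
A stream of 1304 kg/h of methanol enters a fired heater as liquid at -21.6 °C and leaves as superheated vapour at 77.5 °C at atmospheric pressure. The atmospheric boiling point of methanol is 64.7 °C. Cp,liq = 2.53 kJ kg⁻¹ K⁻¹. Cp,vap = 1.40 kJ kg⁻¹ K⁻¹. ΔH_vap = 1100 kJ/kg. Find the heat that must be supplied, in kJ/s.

liquid -21.6→64.7 °C: 218.34 kJ/kg
vaporisation at 64.7 °C: 1100 kJ/kg
vapour 64.7→77.5 °C: 17.92 kJ/kg
Δh = 218.34 + 1100 + 17.92 = 1336.3 kJ/kg
Q = ṁ·Δh = 1304 kg/h × 1336.3 kJ/kg = 1.7425e+06 kJ/h
|Q| = 484.02 kW

Q = 484 kJ/s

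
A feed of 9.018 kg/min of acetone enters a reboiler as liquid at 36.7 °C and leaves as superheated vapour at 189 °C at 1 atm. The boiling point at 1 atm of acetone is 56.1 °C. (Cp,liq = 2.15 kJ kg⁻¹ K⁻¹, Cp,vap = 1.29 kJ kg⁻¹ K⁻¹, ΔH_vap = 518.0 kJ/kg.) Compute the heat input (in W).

Q = 110000 W

liquid 36.7→56.1 °C: 41.71 kJ/kg
vaporisation at 56.1 °C: 518 kJ/kg
vapour 56.1→189 °C: 171.44 kJ/kg
Δh = 41.71 + 518 + 171.44 = 731.15 kJ/kg
Q = ṁ·Δh = 9.018 kg/min × 731.15 kJ/kg = 6593.5 kJ/min
|Q| = 109.89 kW = 109890 W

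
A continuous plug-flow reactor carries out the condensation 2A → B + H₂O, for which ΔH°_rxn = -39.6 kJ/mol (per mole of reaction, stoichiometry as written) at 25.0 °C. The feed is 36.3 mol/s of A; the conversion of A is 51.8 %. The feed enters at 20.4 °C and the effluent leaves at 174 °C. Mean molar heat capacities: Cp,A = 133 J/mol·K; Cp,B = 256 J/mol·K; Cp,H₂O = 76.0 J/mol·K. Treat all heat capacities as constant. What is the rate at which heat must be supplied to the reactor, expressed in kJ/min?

Extent of reaction ξ = 0.518 × 36.3 / 2 = 9.4017 mol/s
Reaction term: ξ·ΔH°_rxn = 9.4017 × -39.6 = -372.31 kJ/s
Sensible, feed 20.4→25 °C: 22.208 kJ/s
Outlet flows (mol/s): A 17.497, B 9.4017, H₂O 9.4017
Sensible, products 25→174 °C: 811.81 kJ/s
Q = ΔH = 461.71 kJ/s = 461.71 kW
Heat supplied = 27703 kJ/min

Q_in = 27700 kJ/min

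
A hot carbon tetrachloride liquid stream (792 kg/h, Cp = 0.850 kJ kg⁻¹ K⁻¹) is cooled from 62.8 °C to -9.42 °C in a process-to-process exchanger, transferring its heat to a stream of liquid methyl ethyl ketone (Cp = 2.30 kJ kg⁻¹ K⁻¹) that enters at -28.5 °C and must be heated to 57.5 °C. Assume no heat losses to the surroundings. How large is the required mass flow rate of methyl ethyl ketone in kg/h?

ṁ_c = 246 kg/h

Heat released by hot stream: Q = 792 × 0.850 × (62.8 − -9.42) = 48619 kJ/h
Energy balance on cold side (adiabatic exchanger): Q = ṁ_c·Cp_c·(T_c,out − T_c,in)
ṁ_c = 48619 / [2.30 × (57.5 − -28.5)] = 245.8 kg/h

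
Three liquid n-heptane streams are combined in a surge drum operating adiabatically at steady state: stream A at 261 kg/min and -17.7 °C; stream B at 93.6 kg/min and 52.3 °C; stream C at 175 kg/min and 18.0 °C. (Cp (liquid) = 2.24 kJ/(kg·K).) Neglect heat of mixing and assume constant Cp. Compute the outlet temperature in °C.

T_out = 6.47 °C

Adiabatic, steady state ⇒ Σ ṁᵢCp,ᵢ(T_out − Tᵢ) = 0
T_out = Σ ṁᵢCp,ᵢTᵢ / Σ ṁᵢCp,ᵢ
      = 7673.3 / 1186.3 = 6.4682 °C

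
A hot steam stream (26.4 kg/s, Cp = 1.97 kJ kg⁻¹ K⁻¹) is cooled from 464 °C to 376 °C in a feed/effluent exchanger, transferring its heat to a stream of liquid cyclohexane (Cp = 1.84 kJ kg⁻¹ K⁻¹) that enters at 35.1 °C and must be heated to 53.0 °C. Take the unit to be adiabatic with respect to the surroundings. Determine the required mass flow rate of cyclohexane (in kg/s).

ṁ_c = 139 kg/s

Heat released by hot stream: Q = 26.4 × 1.97 × (464 − 376) = 4576.7 kJ/s
Energy balance on cold side (adiabatic exchanger): Q = ṁ_c·Cp_c·(T_c,out − T_c,in)
ṁ_c = 4576.7 / [1.84 × (53.0 − 35.1)] = 138.96 kg/s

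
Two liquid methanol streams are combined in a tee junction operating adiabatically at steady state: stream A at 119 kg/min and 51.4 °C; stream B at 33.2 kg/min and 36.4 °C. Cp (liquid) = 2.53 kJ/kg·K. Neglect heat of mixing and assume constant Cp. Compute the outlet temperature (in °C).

T_out = 48.1 °C

No heat crosses the boundary, so H_out = H_in.
Σ ṁᵢCp,ᵢTᵢ = 119×2.53×51.4 + 33.2×2.53×36.4 = 18532
Σ ṁᵢCp,ᵢ = 119×2.53 + 33.2×2.53 = 385.07
T_out = 18532 / 385.07 = 48.128 °C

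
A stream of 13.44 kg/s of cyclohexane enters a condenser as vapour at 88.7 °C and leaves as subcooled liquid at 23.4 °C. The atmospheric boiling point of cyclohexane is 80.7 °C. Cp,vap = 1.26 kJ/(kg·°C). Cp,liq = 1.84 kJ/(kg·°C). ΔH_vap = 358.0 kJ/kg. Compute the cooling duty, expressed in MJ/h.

Q_c = 22900 MJ/h

vapour 88.7→80.7 °C: -10.08 kJ/kg
condensation at 80.7 °C: -358 kJ/kg
liquid 80.7→23.4 °C: -105.43 kJ/kg
Δh = -10.08 + -358 + -105.43 = -473.51 kJ/kg
Q = ṁ·Δh = 13.44 kg/s × -473.51 kJ/kg = -6364 kJ/s
|Q| = 6364 kW = 22910 MJ/h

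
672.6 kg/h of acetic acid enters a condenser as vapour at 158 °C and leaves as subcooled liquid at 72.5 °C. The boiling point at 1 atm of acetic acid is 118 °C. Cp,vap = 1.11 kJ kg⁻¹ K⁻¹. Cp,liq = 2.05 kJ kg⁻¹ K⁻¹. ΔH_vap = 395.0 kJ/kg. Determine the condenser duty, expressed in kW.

vapour 158→118 °C: -44.4 kJ/kg
condensation at 118 °C: -395 kJ/kg
liquid 118→72.5 °C: -93.275 kJ/kg
Δh = -44.4 + -395 + -93.275 = -532.67 kJ/kg
Q = ṁ·Δh = 672.6 kg/h × -532.67 kJ/kg = -358280 kJ/h
|Q| = 99.521 kW

Q_c = 99.5 kW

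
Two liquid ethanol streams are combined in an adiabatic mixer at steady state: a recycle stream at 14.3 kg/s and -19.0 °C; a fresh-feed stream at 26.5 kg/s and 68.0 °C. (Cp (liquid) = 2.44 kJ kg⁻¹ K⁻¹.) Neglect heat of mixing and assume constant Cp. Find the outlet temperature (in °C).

T_out = 37.5 °C

Energy balance with Q = 0: Σ ṁᵢCp,ᵢ(T_out − Tᵢ) = 0
Σ ṁᵢCp,ᵢTᵢ = 14.3×2.44×-19.0 + 26.5×2.44×68.0 = 3733.9
Σ ṁᵢCp,ᵢ = 14.3×2.44 + 26.5×2.44 = 99.552
T_out = 3733.9 / 99.552 = 37.507 °C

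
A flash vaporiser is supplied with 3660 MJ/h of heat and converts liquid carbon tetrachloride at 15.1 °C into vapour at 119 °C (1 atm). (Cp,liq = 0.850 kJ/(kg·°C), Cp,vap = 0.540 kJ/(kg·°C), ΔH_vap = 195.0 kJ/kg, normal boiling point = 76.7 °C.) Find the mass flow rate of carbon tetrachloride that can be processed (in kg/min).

Δh = 0.850×(76.7−15.1) + 195.0 + 0.540×(119−76.7) = 270.2 kJ/kg
Q = 3660 MJ/h = 1016.7 kJ/s = 61000 kJ/min
ṁ = Q/Δh = 61000 / 270.2 = 225.76 kg/min

ṁ = 226 kg/min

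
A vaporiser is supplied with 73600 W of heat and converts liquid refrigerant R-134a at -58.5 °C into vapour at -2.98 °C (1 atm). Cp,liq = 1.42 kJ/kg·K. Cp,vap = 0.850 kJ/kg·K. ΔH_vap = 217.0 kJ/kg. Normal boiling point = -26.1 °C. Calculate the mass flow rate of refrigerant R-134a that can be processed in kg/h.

ṁ = 937 kg/h

Δh = 1.42×(-26.1−-58.5) + 217.0 + 0.850×(-2.98−-26.1) = 282.66 kJ/kg
Q = 73600 W = 73.6 kJ/s = 264960 kJ/h
ṁ = Q/Δh = 264960 / 282.66 = 937.38 kg/h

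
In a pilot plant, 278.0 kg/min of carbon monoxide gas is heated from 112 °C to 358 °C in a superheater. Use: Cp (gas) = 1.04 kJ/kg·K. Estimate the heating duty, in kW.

Q = ṁ·Cp·ΔT = 278.0 × 1.04 × (358 − 112) = 71124 kJ/min
Converting: 71124 / 60 s = 1185.4 kW

Q = 1190 kW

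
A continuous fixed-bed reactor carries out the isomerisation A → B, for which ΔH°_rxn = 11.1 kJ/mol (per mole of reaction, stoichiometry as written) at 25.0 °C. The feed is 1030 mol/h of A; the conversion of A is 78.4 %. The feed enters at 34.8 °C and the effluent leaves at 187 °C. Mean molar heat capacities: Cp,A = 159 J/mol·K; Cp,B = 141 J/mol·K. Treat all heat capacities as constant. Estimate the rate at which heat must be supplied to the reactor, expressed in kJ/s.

Q_in = 8.76 kJ/s

Extent of reaction ξ = 0.784 × 1030 = 807.52 mol/h
Reaction term: ξ·ΔH°_rxn = 807.52 × 11.1 = 8963.5 kJ/h
Sensible, feed 34.8→25 °C: -1604.9 kJ/h
Outlet flows (mol/h): A 222.48, B 807.52
Sensible, products 25→187 °C: 24176 kJ/h
Q = ΔH = 31535 kJ/h = 8.7596 kW
Heat supplied = 8.7596 kJ/s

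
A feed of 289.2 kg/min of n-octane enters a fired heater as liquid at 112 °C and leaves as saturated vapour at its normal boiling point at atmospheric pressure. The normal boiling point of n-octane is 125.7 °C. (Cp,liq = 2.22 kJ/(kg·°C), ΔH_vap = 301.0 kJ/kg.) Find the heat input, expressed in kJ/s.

Q = 1600 kJ/s

liquid 112→125.7 °C: 30.414 kJ/kg
vaporisation at 125.7 °C: 301 kJ/kg
Δh = 30.414 + 301 = 331.41 kJ/kg
Q = ṁ·Δh = 289.2 kg/min × 331.41 kJ/kg = 95845 kJ/min
|Q| = 1597.4 kW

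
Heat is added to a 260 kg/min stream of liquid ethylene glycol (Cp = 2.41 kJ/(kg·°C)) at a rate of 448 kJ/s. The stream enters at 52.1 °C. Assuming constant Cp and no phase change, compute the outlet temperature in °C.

Q = 448 kJ/s = 26880 kJ/min
ΔT = Q/(ṁ·Cp) = 26880/(260×2.41) = 42.898 K
T_out = 52.1 + 42.898 = 94.998 °C

T_out = 95.0 °C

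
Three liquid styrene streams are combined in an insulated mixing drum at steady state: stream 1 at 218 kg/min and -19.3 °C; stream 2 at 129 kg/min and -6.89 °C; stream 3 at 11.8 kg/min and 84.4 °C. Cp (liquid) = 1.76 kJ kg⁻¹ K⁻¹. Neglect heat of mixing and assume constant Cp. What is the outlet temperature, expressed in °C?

T_out = -11.4 °C

No heat crosses the boundary, so H_out = H_in.
T_out = Σ ṁᵢCp,ᵢTᵢ / Σ ṁᵢCp,ᵢ
      = -7216.5 / 631.49 = -11.428 °C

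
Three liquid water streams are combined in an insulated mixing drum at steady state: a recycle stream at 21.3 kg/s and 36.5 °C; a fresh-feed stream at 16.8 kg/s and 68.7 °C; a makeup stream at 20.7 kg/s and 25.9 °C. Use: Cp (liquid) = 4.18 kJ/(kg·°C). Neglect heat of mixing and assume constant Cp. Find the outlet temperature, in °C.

Adiabatic, steady state ⇒ Σ ṁᵢCp,ᵢ(T_out − Tᵢ) = 0
T_out = Σ ṁᵢCp,ᵢTᵢ / Σ ṁᵢCp,ᵢ
      = 10315 / 245.78 = 41.968 °C

T_out = 42.0 °C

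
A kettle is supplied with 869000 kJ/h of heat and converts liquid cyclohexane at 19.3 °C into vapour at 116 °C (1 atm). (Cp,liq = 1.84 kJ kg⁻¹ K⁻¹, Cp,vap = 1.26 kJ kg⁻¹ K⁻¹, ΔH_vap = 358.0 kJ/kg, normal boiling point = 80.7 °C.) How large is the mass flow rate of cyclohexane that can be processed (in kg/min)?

ṁ = 28.1 kg/min

Δh = 1.84×(80.7−19.3) + 358.0 + 1.26×(116−80.7) = 515.45 kJ/kg
Q = 869000 kJ/h = 241.39 kJ/s = 14483 kJ/min
ṁ = Q/Δh = 14483 / 515.45 = 28.098 kg/min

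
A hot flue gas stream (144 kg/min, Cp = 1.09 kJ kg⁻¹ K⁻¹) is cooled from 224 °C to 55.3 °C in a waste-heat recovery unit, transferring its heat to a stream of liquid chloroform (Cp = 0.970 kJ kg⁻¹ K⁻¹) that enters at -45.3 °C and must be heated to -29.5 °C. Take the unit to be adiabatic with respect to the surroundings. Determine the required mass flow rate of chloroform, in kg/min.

Heat released by hot stream: Q = 144 × 1.09 × (224 − 55.3) = 26479 kJ/min
Energy balance on cold side (adiabatic exchanger): Q = ṁ_c·Cp_c·(T_c,out − T_c,in)
ṁ_c = 26479 / [0.970 × (-29.5 − -45.3)] = 1727.7 kg/min

ṁ_c = 1730 kg/min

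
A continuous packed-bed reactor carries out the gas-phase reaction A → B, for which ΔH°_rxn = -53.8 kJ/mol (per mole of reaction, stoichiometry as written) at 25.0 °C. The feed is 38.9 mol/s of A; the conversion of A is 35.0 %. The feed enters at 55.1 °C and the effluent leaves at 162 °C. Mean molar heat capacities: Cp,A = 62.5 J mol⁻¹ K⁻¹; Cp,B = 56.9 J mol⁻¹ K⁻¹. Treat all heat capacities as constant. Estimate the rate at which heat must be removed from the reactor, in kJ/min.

Q_out = 29000 kJ/min

Extent of reaction ξ = 0.350 × 38.9 = 13.615 mol/s
Reaction term: ξ·ΔH°_rxn = 13.615 × -53.8 = -732.49 kJ/s
Sensible, feed 55.1→25 °C: -73.181 kJ/s
Outlet flows (mol/s): A 25.285, B 13.615
Sensible, products 25→162 °C: 322.64 kJ/s
Q = ΔH = -483.03 kJ/s = -483.03 kW
Heat removed = 28982 kJ/min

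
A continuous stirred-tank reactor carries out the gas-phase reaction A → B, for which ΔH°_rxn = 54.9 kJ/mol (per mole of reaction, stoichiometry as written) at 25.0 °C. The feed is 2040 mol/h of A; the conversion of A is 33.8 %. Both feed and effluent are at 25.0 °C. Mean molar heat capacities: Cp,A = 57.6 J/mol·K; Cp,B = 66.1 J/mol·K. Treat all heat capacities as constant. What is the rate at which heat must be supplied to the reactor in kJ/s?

Extent of reaction ξ = 0.338 × 2040 = 689.52 mol/h
Reaction term: ξ·ΔH°_rxn = 689.52 × 54.9 = 37855 kJ/h
Q = ΔH = 37855 kJ/h = 10.515 kW
Heat supplied = 10.515 kJ/s

Q_in = 10.5 kJ/s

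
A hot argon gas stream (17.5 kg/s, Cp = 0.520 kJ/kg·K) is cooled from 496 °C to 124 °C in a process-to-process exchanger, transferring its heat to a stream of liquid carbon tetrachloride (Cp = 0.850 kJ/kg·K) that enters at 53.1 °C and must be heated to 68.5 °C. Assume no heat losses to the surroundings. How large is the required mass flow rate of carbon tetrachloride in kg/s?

ṁ_c = 259 kg/s

Heat released by hot stream: Q = 17.5 × 0.520 × (496 − 124) = 3385.2 kJ/s
Energy balance on cold side (adiabatic exchanger): Q = ṁ_c·Cp_c·(T_c,out − T_c,in)
ṁ_c = 3385.2 / [0.850 × (68.5 − 53.1)] = 258.61 kg/s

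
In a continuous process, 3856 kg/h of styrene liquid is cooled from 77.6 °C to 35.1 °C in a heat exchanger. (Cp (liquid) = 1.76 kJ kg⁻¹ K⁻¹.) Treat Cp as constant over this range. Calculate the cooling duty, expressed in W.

Q_c = 80100 W

Q = ṁ·Cp·ΔT = 3856 × 1.76 × (35.1 − 77.6) = -288430 kJ/h
Converting: 288430 / 3600 s = 80.119 kW
Cooling duty = 80119 W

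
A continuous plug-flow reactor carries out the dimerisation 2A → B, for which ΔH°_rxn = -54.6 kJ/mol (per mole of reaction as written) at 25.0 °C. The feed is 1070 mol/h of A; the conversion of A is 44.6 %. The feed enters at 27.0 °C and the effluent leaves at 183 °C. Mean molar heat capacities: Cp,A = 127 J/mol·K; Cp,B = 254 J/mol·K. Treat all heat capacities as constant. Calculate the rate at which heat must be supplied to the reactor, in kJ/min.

Extent of reaction ξ = 0.446 × 1070 / 2 = 238.61 mol/h
Reaction term: ξ·ΔH°_rxn = 238.61 × -54.6 = -13028 kJ/h
Sensible, feed 27.0→25 °C: -271.78 kJ/h
Outlet flows (mol/h): A 592.78, B 238.61
Sensible, products 25→183 °C: 21471 kJ/h
Q = ΔH = 8170.7 kJ/h = 2.2696 kW
Heat supplied = 136.18 kJ/min

Q_in = 136 kJ/min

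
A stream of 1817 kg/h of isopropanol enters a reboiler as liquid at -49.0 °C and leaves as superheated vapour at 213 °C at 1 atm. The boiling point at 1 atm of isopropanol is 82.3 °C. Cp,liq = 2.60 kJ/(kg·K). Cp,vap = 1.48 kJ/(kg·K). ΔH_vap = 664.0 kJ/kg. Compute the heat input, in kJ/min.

Q = 36300 kJ/min

liquid -49.0→82.3 °C: 341.38 kJ/kg
vaporisation at 82.3 °C: 664 kJ/kg
vapour 82.3→213 °C: 193.44 kJ/kg
Δh = 341.38 + 664 + 193.44 = 1198.8 kJ/kg
Q = ṁ·Δh = 1817 kg/h × 1198.8 kJ/kg = 2.1782e+06 kJ/h
|Q| = 605.07 kW = 36304 kJ/min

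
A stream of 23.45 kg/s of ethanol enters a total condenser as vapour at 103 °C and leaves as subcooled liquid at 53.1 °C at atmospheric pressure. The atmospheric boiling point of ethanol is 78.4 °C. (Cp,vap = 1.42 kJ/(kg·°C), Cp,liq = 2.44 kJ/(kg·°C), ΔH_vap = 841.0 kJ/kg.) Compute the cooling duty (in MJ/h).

vapour 103→78.4 °C: -34.932 kJ/kg
condensation at 78.4 °C: -841 kJ/kg
liquid 78.4→53.1 °C: -61.732 kJ/kg
Δh = -34.932 + -841 + -61.732 = -937.66 kJ/kg
Q = ṁ·Δh = 23.45 kg/s × -937.66 kJ/kg = -21988 kJ/s
|Q| = 21988 kW = 79158 MJ/h

Q_c = 79200 MJ/h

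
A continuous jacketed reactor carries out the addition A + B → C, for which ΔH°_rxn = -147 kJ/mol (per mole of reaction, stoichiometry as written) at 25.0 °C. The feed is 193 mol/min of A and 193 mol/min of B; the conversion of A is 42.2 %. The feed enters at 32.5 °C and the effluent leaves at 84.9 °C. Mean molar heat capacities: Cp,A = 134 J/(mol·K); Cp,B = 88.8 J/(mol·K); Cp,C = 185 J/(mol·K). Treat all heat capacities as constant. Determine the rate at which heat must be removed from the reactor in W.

Q_out = 165000 W

Extent of reaction ξ = 0.422 × 193 = 81.446 mol/min
Reaction term: ξ·ΔH°_rxn = 81.446 × -147 = -11973 kJ/min
Sensible, feed 32.5→25 °C: -322.5 kJ/min
Outlet flows (mol/min): A 111.55, B 111.55, C 81.446
Sensible, products 25→84.9 °C: 2391.3 kJ/min
Q = ΔH = -9903.8 kJ/min = -165.06 kW
Heat removed = 165060 W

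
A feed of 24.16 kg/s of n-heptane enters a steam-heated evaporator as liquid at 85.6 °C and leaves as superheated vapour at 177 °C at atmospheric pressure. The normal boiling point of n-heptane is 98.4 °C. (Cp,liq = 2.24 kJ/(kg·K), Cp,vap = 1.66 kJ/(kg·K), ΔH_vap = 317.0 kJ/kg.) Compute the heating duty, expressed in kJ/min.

Q = 690000 kJ/min

liquid 85.6→98.4 °C: 28.672 kJ/kg
vaporisation at 98.4 °C: 317 kJ/kg
vapour 98.4→177 °C: 130.48 kJ/kg
Δh = 28.672 + 317 + 130.48 = 476.15 kJ/kg
Q = ṁ·Δh = 24.16 kg/s × 476.15 kJ/kg = 11504 kJ/s
|Q| = 11504 kW = 690220 kJ/min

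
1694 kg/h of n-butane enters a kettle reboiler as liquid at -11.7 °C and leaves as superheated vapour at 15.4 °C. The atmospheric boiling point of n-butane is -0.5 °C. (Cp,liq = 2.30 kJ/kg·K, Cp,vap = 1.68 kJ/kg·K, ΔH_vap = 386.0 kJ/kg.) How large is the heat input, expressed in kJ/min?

Q = 12400 kJ/min

liquid -11.7→-0.5 °C: 25.76 kJ/kg
vaporisation at -0.5 °C: 386 kJ/kg
vapour -0.5→15.4 °C: 26.712 kJ/kg
Δh = 25.76 + 386 + 26.712 = 438.47 kJ/kg
Q = ṁ·Δh = 1694 kg/h × 438.47 kJ/kg = 742770 kJ/h
|Q| = 206.33 kW = 12380 kJ/min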